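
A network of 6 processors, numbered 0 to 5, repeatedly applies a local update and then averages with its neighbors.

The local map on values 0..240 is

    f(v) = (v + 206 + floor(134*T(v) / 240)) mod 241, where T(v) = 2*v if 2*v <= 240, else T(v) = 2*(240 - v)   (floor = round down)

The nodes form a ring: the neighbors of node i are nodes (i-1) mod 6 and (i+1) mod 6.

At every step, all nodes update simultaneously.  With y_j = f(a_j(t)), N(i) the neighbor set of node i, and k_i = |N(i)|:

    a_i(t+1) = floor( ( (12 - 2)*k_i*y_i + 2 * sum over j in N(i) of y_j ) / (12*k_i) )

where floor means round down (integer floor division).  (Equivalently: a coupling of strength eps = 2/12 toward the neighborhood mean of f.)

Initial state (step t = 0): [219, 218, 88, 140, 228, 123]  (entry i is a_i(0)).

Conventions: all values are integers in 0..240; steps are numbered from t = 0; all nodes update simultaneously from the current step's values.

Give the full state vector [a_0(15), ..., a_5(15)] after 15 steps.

Answer: [208, 208, 208, 208, 208, 208]

Derivation:
t=0: [219, 218, 88, 140, 228, 123]
t=1: [207, 202, 161, 209, 207, 216]
t=2: [208, 209, 213, 208, 207, 207]
t=3: [208, 208, 208, 208, 208, 208]
t=4: [208, 208, 208, 208, 208, 208]
t=5: [208, 208, 208, 208, 208, 208]
t=6: [208, 208, 208, 208, 208, 208]
t=7: [208, 208, 208, 208, 208, 208]
t=8: [208, 208, 208, 208, 208, 208]
t=9: [208, 208, 208, 208, 208, 208]
t=10: [208, 208, 208, 208, 208, 208]
t=11: [208, 208, 208, 208, 208, 208]
t=12: [208, 208, 208, 208, 208, 208]
t=13: [208, 208, 208, 208, 208, 208]
t=14: [208, 208, 208, 208, 208, 208]
t=15: [208, 208, 208, 208, 208, 208]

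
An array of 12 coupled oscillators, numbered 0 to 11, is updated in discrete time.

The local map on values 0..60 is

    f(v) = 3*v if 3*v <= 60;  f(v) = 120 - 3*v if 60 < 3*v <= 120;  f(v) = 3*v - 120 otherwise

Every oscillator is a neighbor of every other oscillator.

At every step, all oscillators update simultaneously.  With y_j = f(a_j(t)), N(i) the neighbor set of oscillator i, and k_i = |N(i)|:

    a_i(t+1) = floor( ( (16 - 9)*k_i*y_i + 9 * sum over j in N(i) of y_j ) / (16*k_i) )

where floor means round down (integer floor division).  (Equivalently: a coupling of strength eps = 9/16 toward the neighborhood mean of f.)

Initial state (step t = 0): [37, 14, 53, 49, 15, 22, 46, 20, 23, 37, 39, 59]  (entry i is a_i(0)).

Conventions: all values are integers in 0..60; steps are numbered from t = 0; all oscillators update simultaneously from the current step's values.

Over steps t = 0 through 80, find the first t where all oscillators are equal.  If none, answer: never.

Answer: 28
Key observation: Synchronization is absorbing here: once all oscillators are equal they stay equal, and step 28 is the first all-equal step.

Derivation:
t=0: [37, 14, 53, 49, 15, 22, 46, 20, 23, 37, 39, 59]  (not all equal)
t=1: [24, 37, 36, 31, 38, 42, 28, 44, 40, 24, 22, 43]  (not all equal)
t=2: [32, 17, 18, 24, 15, 15, 27, 18, 13, 32, 34, 17]  (not all equal)
t=3: [34, 44, 46, 43, 42, 42, 40, 46, 40, 34, 32, 44]  (not all equal)
t=4: [14, 11, 14, 10, 9, 9, 7, 14, 7, 14, 16, 11]  (not all equal)
t=5: [37, 33, 37, 32, 31, 31, 28, 37, 28, 37, 39, 33]  (not all equal)
t=6: [15, 19, 15, 21, 22, 22, 25, 15, 25, 15, 12, 19]  (not all equal)
t=7: [47, 51, 47, 51, 50, 50, 47, 47, 47, 47, 43, 51]  (not all equal)
t=8: [23, 27, 23, 27, 26, 26, 23, 23, 23, 23, 18, 27]  (not all equal)
t=9: [48, 43, 48, 43, 44, 44, 48, 48, 48, 48, 49, 43]  (not all equal)
t=10: [20, 14, 20, 14, 15, 15, 20, 20, 20, 20, 21, 14]  (not all equal)
t=11: [55, 48, 55, 48, 49, 49, 55, 55, 55, 55, 54, 48]  (not all equal)
t=12: [39, 31, 39, 31, 32, 32, 39, 39, 39, 39, 38, 31]  (not all equal)
t=13: [8, 18, 8, 18, 17, 17, 8, 8, 8, 8, 10, 18]  (not all equal)
t=14: [31, 43, 31, 43, 42, 42, 31, 31, 31, 31, 33, 43]  (not all equal)
t=15: [21, 14, 21, 14, 13, 13, 21, 21, 21, 21, 19, 14]  (not all equal)
t=16: [52, 47, 52, 47, 45, 45, 52, 52, 52, 52, 52, 47]  (not all equal)
t=17: [31, 25, 31, 25, 23, 23, 31, 31, 31, 31, 31, 25]  (not all equal)
t=18: [32, 39, 32, 39, 41, 41, 32, 32, 32, 32, 32, 39]  (not all equal)
t=19: [18, 10, 18, 10, 10, 10, 18, 18, 18, 18, 18, 10]  (not all equal)
t=20: [47, 38, 47, 38, 38, 38, 47, 47, 47, 47, 47, 38]  (not all equal)
t=21: [17, 11, 17, 11, 11, 11, 17, 17, 17, 17, 17, 11]  (not all equal)
t=22: [46, 39, 46, 39, 39, 39, 46, 46, 46, 46, 46, 39]  (not all equal)
t=23: [14, 8, 14, 8, 8, 8, 14, 14, 14, 14, 14, 8]  (not all equal)
t=24: [37, 30, 37, 30, 30, 30, 37, 37, 37, 37, 37, 30]  (not all equal)
t=25: [14, 22, 14, 22, 22, 22, 14, 14, 14, 14, 14, 22]  (not all equal)
t=26: [45, 49, 45, 49, 49, 49, 45, 45, 45, 45, 45, 49]  (not all equal)
t=27: [18, 22, 18, 22, 22, 22, 18, 18, 18, 18, 18, 22]  (not all equal)
t=28: [54, 54, 54, 54, 54, 54, 54, 54, 54, 54, 54, 54]  (all equal)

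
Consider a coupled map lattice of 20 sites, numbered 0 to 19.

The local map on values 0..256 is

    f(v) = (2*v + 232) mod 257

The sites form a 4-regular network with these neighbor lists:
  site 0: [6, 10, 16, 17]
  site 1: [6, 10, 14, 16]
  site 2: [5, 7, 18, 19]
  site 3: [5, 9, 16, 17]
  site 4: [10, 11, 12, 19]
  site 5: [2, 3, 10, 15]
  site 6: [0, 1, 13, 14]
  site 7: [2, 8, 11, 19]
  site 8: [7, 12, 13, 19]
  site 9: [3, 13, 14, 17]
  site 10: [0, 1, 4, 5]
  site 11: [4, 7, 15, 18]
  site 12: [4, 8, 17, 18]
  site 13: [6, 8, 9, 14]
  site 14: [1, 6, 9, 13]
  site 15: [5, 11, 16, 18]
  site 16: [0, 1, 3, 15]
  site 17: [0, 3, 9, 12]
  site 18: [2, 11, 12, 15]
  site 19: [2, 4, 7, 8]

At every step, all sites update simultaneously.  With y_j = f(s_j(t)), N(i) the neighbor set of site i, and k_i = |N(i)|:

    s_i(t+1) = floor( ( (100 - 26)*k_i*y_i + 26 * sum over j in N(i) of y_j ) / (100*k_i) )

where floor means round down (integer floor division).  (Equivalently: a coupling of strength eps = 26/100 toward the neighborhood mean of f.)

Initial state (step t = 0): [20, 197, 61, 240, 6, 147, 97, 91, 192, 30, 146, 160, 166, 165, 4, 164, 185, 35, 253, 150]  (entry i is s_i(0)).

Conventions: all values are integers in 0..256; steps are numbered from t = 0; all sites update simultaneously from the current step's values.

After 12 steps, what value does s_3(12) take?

Answer: s_3(12) = 50

Derivation:
t=0: [20, 197, 61, 240, 6, 147, 97, 91, 192, 30, 146, 160, 166, 165, 4, 164, 185, 35, 253, 150]
t=1: [31, 115, 98, 158, 188, 31, 152, 132, 93, 60, 32, 71, 76, 71, 201, 57, 89, 52, 180, 52]
t=2: [46, 173, 154, 48, 93, 49, 47, 211, 155, 93, 53, 119, 120, 112, 117, 90, 136, 77, 90, 101]
t=3: [83, 86, 54, 92, 163, 75, 86, 132, 68, 158, 83, 197, 189, 177, 186, 159, 205, 128, 154, 154]
t=4: [146, 141, 88, 151, 56, 119, 138, 198, 110, 61, 134, 105, 97, 78, 92, 52, 126, 198, 40, 50]
t=5: [61, 57, 141, 57, 108, 189, 205, 123, 176, 99, 199, 158, 154, 142, 148, 102, 175, 103, 78, 91]
t=6: [103, 87, 39, 99, 162, 96, 107, 180, 78, 146, 116, 72, 56, 26, 35, 153, 79, 158, 112, 147]
t=7: [170, 147, 68, 150, 58, 153, 165, 78, 110, 25, 188, 110, 90, 44, 57, 57, 132, 54, 165, 28]
t=8: [73, 39, 97, 37, 98, 38, 49, 131, 169, 34, 81, 167, 141, 69, 75, 98, 188, 78, 71, 57]
t=9: [117, 67, 157, 56, 144, 71, 80, 199, 69, 58, 127, 83, 30, 102, 110, 146, 95, 110, 112, 107]
t=10: [201, 127, 64, 101, 43, 109, 144, 116, 117, 109, 198, 125, 59, 167, 177, 47, 149, 171, 161, 157]
t=11: [101, 182, 106, 161, 75, 172, 35, 190, 179, 166, 123, 191, 92, 69, 84, 81, 50, 82, 61, 61]
t=12: [162, 92, 161, 50, 130, 83, 66, 102, 86, 65, 192, 103, 146, 104, 124, 123, 83, 130, 109, 103]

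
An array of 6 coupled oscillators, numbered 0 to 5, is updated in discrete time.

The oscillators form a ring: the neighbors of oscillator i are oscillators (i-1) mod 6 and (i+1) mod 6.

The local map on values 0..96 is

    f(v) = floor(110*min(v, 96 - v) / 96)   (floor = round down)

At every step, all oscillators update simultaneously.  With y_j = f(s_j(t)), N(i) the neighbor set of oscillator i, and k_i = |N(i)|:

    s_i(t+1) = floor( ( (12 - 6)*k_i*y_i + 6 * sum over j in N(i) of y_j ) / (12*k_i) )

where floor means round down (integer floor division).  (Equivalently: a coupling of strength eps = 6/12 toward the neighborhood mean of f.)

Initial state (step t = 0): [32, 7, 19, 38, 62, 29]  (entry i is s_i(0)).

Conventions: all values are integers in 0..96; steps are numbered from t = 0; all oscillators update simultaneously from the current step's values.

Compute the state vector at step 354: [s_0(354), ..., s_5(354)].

Simulating step by step:
t=0: [32, 7, 19, 38, 62, 29]
t=1: [28, 18, 23, 36, 38, 35]
t=2: [31, 24, 28, 37, 41, 38]
t=3: [35, 30, 33, 40, 44, 41]
t=4: [40, 36, 38, 44, 47, 45]
t=5: [45, 42, 44, 49, 51, 50]
t=6: [50, 49, 50, 51, 51, 51]
t=7: [52, 52, 52, 51, 51, 51]
t=8: [50, 50, 50, 50, 51, 50]
t=9: [52, 52, 52, 51, 51, 51]

Answer: [50, 50, 50, 50, 51, 50]
Key observation: The state at step 7, [52, 52, 52, 51, 51, 51], reappears at step 9: the system is in a cycle of period 2 from step 7 on.  Therefore the state at step 354 equals the state at step 7 + ((354 - 7) mod 2) = 8, which is [50, 50, 50, 50, 51, 50].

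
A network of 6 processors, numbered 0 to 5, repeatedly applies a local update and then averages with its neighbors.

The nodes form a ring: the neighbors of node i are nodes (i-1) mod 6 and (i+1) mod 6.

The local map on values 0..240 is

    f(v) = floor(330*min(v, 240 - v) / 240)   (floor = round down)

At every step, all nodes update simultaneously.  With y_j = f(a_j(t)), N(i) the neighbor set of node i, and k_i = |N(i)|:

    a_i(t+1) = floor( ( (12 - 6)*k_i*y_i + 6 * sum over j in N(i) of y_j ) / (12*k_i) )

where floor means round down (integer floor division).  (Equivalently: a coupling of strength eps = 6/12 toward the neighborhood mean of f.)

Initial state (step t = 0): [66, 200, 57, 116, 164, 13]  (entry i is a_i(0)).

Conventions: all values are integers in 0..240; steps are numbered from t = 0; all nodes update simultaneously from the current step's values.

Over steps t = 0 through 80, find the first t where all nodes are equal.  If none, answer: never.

Simulating step by step:
t=0: [66, 200, 57, 116, 164, 13]  (not all equal)
t=1: [63, 69, 92, 125, 96, 57]  (not all equal)
t=2: [86, 100, 126, 143, 125, 93]  (not all equal)
t=3: [125, 137, 145, 145, 144, 132]  (not all equal)
t=4: [151, 142, 132, 130, 135, 146]  (not all equal)
t=5: [126, 134, 145, 148, 142, 131]  (not all equal)
t=6: [151, 144, 132, 129, 135, 147]  (not all equal)
t=7: [125, 133, 145, 149, 141, 130]  (not all equal)
t=8: [153, 145, 133, 129, 137, 149]  (not all equal)
t=9: [123, 131, 144, 148, 139, 127]  (not all equal)
t=10: [156, 147, 134, 130, 139, 152]  (not all equal)
t=11: [119, 128, 142, 146, 137, 123]  (not all equal)
t=12: [160, 151, 137, 133, 142, 156]  (not all equal)
t=13: [114, 123, 137, 142, 132, 118]  (not all equal)
t=14: [158, 154, 144, 139, 148, 157]  (not all equal)
t=15: [114, 120, 130, 133, 126, 116]  (not all equal)
t=16: [159, 159, 153, 150, 154, 157]  (not all equal)
t=17: [111, 113, 118, 120, 118, 114]  (not all equal)
t=18: [153, 156, 161, 163, 161, 156]  (not all equal)
t=19: [117, 114, 109, 106, 109, 114]  (not all equal)
t=20: [158, 155, 149, 147, 149, 155]  (not all equal)
t=21: [114, 117, 123, 126, 123, 117]  (not all equal)
t=22: [158, 159, 159, 158, 159, 159]  (not all equal)
t=23: [111, 111, 111, 111, 111, 111]  (all equal)

Answer: 23
Key observation: Synchronization is absorbing here: once all nodes are equal they stay equal, and step 23 is the first all-equal step.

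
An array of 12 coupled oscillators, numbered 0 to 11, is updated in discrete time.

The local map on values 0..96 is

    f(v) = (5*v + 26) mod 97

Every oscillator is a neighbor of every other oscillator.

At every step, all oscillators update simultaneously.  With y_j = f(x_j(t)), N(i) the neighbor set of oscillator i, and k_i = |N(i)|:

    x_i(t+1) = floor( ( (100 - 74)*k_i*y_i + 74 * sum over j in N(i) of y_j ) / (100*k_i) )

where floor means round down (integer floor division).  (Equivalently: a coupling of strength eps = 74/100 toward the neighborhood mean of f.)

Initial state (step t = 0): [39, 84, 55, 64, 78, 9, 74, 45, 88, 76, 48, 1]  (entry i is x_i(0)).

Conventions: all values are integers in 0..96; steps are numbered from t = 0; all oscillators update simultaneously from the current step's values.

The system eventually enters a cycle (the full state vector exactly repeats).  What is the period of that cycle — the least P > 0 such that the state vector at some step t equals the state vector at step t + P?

Simulating step by step:
t=0: [39, 84, 55, 64, 78, 9, 74, 45, 88, 76, 48, 1]
t=1: [39, 45, 36, 45, 39, 48, 36, 45, 49, 37, 48, 40]
t=2: [40, 45, 37, 45, 40, 48, 37, 45, 49, 38, 48, 41]
t=3: [43, 47, 40, 47, 43, 50, 40, 47, 51, 41, 50, 44]
t=4: [56, 59, 53, 59, 56, 62, 53, 59, 63, 54, 62, 57]
t=5: [22, 24, 19, 24, 22, 27, 19, 24, 28, 20, 27, 23]
t=6: [44, 45, 41, 45, 44, 48, 41, 45, 49, 42, 48, 45]
t=7: [55, 55, 52, 55, 55, 58, 52, 55, 59, 53, 58, 55]
t=8: [23, 23, 39, 23, 23, 26, 39, 23, 27, 21, 26, 23]
t=9: [44, 44, 41, 44, 44, 47, 41, 44, 48, 42, 47, 44]
t=10: [52, 52, 49, 52, 52, 55, 49, 52, 56, 50, 55, 52]
t=11: [73, 73, 70, 73, 73, 57, 70, 73, 58, 71, 57, 73]
t=12: [23, 23, 39, 23, 23, 26, 39, 23, 27, 40, 26, 23]
t=13: [44, 44, 40, 44, 44, 47, 40, 44, 48, 41, 47, 44]
t=14: [51, 51, 47, 51, 51, 54, 47, 51, 55, 48, 54, 51]
t=15: [67, 67, 63, 67, 67, 51, 63, 67, 52, 64, 51, 67]
t=16: [70, 70, 66, 70, 70, 73, 66, 70, 74, 67, 73, 70]
t=17: [65, 65, 61, 65, 65, 49, 61, 65, 50, 62, 49, 65]
t=18: [60, 60, 56, 60, 60, 63, 56, 60, 64, 57, 63, 60]
t=19: [34, 34, 30, 34, 34, 37, 30, 34, 38, 31, 37, 34]
t=20: [21, 21, 36, 21, 21, 24, 36, 21, 25, 37, 24, 21]
t=21: [33, 33, 29, 33, 33, 36, 29, 33, 37, 29, 36, 33]
t=22: [73, 73, 69, 73, 73, 57, 69, 73, 58, 69, 57, 73]
t=23: [22, 22, 37, 22, 22, 25, 37, 22, 26, 37, 25, 22]
t=24: [37, 37, 33, 37, 37, 40, 33, 37, 41, 33, 40, 37]
t=25: [35, 35, 50, 35, 35, 38, 50, 35, 39, 50, 38, 35]
t=26: [25, 25, 39, 25, 25, 28, 39, 25, 29, 39, 28, 25]
t=27: [51, 51, 46, 51, 51, 54, 46, 51, 55, 46, 54, 51]
t=28: [65, 65, 60, 65, 65, 49, 60, 65, 50, 60, 49, 65]
t=29: [58, 58, 53, 58, 58, 61, 53, 58, 62, 53, 61, 58]
t=30: [23, 23, 18, 23, 23, 26, 18, 23, 27, 18, 26, 23]
t=31: [42, 42, 37, 42, 42, 45, 37, 42, 46, 37, 45, 42]
t=32: [40, 40, 35, 40, 40, 43, 35, 40, 44, 35, 43, 40]
t=33: [30, 30, 25, 30, 30, 33, 25, 30, 34, 25, 33, 30]
t=34: [70, 70, 65, 70, 70, 73, 65, 70, 55, 65, 73, 70]
t=35: [63, 63, 59, 63, 63, 48, 59, 63, 49, 59, 48, 63]
t=36: [50, 50, 46, 50, 50, 54, 46, 50, 55, 46, 54, 50]
t=37: [62, 62, 58, 62, 62, 47, 58, 62, 48, 58, 47, 62]
t=38: [45, 45, 41, 45, 45, 49, 41, 45, 50, 41, 49, 45]
t=39: [57, 57, 53, 57, 57, 61, 53, 57, 62, 53, 61, 57]
t=40: [20, 20, 16, 20, 20, 24, 16, 20, 25, 16, 24, 20]
t=41: [29, 29, 25, 29, 29, 33, 25, 29, 34, 25, 33, 29]
t=42: [67, 67, 63, 67, 67, 71, 63, 67, 53, 63, 71, 67]
t=43: [63, 63, 60, 63, 63, 67, 60, 63, 50, 60, 67, 63]
t=44: [51, 51, 48, 51, 51, 55, 48, 51, 57, 48, 55, 51]
t=45: [69, 69, 66, 69, 69, 54, 66, 69, 56, 66, 54, 69]
t=46: [62, 62, 59, 62, 62, 48, 59, 62, 49, 59, 48, 62]
t=47: [47, 47, 44, 47, 47, 52, 44, 47, 53, 44, 52, 47]
t=48: [62, 62, 59, 62, 62, 67, 59, 62, 49, 59, 67, 62]
t=49: [47, 47, 44, 47, 47, 52, 44, 47, 53, 44, 52, 47]

Answer: 2
Key observation: The state at step 47, [47, 47, 44, 47, 47, 52, 44, 47, 53, 44, 52, 47], reappears at step 49 — and no state repeats earlier — so the cycle the system enters has period 2.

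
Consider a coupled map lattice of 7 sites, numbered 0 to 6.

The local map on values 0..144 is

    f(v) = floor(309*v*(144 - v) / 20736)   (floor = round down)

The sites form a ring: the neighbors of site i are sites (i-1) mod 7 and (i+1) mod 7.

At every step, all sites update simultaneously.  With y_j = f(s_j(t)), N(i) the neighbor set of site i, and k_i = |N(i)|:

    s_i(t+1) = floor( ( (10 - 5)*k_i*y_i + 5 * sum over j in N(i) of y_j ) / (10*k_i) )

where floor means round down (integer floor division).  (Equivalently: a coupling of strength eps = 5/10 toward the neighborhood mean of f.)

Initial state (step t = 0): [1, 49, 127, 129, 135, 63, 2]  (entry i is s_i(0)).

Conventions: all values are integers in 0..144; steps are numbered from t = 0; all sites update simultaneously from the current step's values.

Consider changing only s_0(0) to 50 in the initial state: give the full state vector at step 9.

Answer: [76, 76, 76, 76, 76, 76, 76]
Key observation: This trace re-runs the system from the modified initial state.

Derivation:
t=0: [50, 49, 127, 129, 135, 63, 2]
t=1: [53, 60, 40, 26, 35, 43, 38]
t=2: [69, 70, 60, 51, 55, 61, 63]
t=3: [76, 76, 74, 71, 72, 74, 76]
t=4: [77, 77, 77, 77, 77, 77, 77]
t=5: [76, 76, 76, 76, 76, 76, 76]
t=6: [77, 77, 77, 77, 77, 77, 77]
t=7: [76, 76, 76, 76, 76, 76, 76]
t=8: [77, 77, 77, 77, 77, 77, 77]
t=9: [76, 76, 76, 76, 76, 76, 76]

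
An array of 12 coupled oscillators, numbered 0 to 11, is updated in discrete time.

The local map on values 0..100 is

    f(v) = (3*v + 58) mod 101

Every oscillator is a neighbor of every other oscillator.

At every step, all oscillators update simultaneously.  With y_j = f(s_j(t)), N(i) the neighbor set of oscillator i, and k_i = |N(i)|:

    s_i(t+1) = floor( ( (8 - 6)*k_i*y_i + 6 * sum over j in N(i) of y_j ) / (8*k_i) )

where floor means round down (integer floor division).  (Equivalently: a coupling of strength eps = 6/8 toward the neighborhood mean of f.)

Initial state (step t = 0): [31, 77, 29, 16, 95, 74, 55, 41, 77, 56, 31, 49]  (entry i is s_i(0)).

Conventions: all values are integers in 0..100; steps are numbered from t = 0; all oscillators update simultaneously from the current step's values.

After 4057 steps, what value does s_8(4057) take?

Simulating step by step:
t=0: [31, 77, 29, 16, 95, 74, 55, 41, 77, 56, 31, 49]
t=1: [47, 54, 46, 39, 46, 52, 42, 53, 54, 43, 47, 39]
t=2: [70, 55, 69, 65, 69, 54, 67, 54, 55, 67, 70, 65]
t=3: [49, 41, 49, 46, 49, 40, 48, 40, 41, 48, 49, 46]
t=4: [35, 49, 35, 52, 35, 49, 35, 49, 49, 35, 35, 52]
t=5: [39, 28, 39, 30, 39, 28, 39, 28, 28, 39, 39, 30]
t=6: [61, 55, 61, 56, 61, 55, 61, 55, 55, 61, 61, 56]
t=7: [32, 28, 32, 29, 32, 28, 32, 28, 28, 32, 32, 29]
t=8: [48, 46, 48, 46, 48, 46, 48, 46, 46, 48, 48, 46]
t=9: [38, 56, 38, 56, 38, 56, 38, 56, 56, 38, 38, 56]
t=10: [51, 43, 51, 43, 51, 43, 51, 43, 43, 51, 51, 43]
t=11: [40, 54, 40, 54, 40, 54, 40, 54, 54, 40, 40, 54]
t=12: [52, 42, 52, 42, 52, 42, 52, 42, 42, 52, 52, 42]
t=13: [41, 53, 41, 53, 41, 53, 41, 53, 53, 41, 41, 53]
t=14: [53, 41, 53, 41, 53, 41, 53, 41, 41, 53, 53, 41]
t=15: [41, 53, 41, 53, 41, 53, 41, 53, 53, 41, 41, 53]

Answer: s_8(4057) = 53
Key observation: The state at step 13, [41, 53, 41, 53, 41, 53, 41, 53, 53, 41, 41, 53], reappears at step 15: the system is in a cycle of period 2 from step 13 on.  Therefore the state at step 4057 equals the state at step 13 + ((4057 - 13) mod 2) = 13, which is [41, 53, 41, 53, 41, 53, 41, 53, 53, 41, 41, 53].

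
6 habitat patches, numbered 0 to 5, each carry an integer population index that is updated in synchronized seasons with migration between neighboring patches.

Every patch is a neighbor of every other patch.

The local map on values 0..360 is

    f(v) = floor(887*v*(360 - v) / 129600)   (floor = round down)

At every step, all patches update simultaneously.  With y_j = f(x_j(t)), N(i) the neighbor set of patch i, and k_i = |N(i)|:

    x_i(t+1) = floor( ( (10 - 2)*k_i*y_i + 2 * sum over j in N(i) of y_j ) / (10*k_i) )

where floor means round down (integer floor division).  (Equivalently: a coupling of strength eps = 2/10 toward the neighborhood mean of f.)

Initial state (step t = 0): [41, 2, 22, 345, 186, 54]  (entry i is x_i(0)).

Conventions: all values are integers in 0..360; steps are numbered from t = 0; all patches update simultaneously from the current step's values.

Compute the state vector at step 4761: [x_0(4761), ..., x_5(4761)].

Simulating step by step:
t=0: [41, 2, 22, 345, 186, 54]
t=1: [88, 23, 58, 47, 188, 106]
t=2: [157, 73, 124, 109, 201, 173]
t=3: [213, 156, 199, 189, 213, 215]
t=4: [214, 216, 218, 219, 214, 213]
t=5: [212, 212, 211, 211, 212, 213]
t=6: [214, 214, 214, 214, 214, 214]
t=7: [213, 213, 213, 213, 213, 213]
t=8: [214, 214, 214, 214, 214, 214]

Answer: [213, 213, 213, 213, 213, 213]
Key observation: The state at step 6, [214, 214, 214, 214, 214, 214], reappears at step 8: the system is in a cycle of period 2 from step 6 on.  Therefore the state at step 4761 equals the state at step 6 + ((4761 - 6) mod 2) = 7, which is [213, 213, 213, 213, 213, 213].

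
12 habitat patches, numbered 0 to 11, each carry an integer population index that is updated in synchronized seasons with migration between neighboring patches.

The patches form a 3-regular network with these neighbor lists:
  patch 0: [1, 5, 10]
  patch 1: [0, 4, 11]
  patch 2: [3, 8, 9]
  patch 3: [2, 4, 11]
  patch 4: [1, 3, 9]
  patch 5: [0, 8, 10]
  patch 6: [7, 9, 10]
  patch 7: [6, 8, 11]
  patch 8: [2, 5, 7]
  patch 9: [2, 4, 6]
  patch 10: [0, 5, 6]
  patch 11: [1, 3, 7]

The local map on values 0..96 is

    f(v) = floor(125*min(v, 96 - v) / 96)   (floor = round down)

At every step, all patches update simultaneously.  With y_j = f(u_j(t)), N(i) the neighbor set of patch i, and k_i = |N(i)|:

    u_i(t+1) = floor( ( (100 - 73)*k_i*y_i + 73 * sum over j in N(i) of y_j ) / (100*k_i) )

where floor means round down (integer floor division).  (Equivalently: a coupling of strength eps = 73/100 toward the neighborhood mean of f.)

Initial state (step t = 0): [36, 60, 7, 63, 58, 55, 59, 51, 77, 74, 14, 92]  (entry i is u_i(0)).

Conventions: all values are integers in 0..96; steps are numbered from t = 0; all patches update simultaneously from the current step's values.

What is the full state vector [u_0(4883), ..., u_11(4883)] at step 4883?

Simulating step by step:
t=0: [36, 60, 7, 63, 58, 55, 59, 51, 77, 74, 14, 92]
t=1: [40, 36, 25, 26, 41, 35, 38, 34, 35, 33, 40, 36]
t=2: [48, 49, 37, 40, 43, 48, 46, 45, 41, 43, 49, 42]
t=3: [61, 58, 51, 52, 55, 59, 58, 56, 55, 54, 61, 56]
t=4: [46, 49, 55, 55, 53, 47, 49, 51, 52, 53, 46, 52]
t=5: [59, 58, 54, 54, 55, 59, 58, 58, 57, 55, 59, 57]
t=6: [48, 49, 52, 52, 52, 48, 49, 49, 50, 52, 48, 50]
t=7: [61, 59, 57, 57, 57, 61, 60, 60, 59, 57, 61, 59]
t=8: [45, 47, 49, 49, 49, 45, 46, 46, 47, 49, 45, 48]
t=9: [58, 60, 61, 61, 61, 58, 59, 60, 59, 60, 58, 60]
t=10: [48, 46, 45, 45, 45, 48, 47, 46, 47, 46, 48, 45]
t=11: [61, 59, 58, 58, 58, 61, 60, 59, 60, 59, 61, 58]
t=12: [45, 47, 48, 49, 48, 45, 46, 47, 46, 48, 45, 48]
t=13: [58, 60, 61, 61, 61, 58, 59, 60, 59, 61, 58, 61]
t=14: [48, 46, 45, 45, 45, 48, 47, 46, 47, 45, 48, 45]
t=15: [61, 59, 58, 58, 58, 61, 60, 59, 60, 58, 61, 58]
t=16: [45, 47, 48, 49, 48, 45, 46, 47, 46, 48, 45, 48]

Answer: [61, 59, 58, 58, 58, 61, 60, 59, 60, 58, 61, 58]
Key observation: The state at step 12, [45, 47, 48, 49, 48, 45, 46, 47, 46, 48, 45, 48], reappears at step 16: the system is in a cycle of period 4 from step 12 on.  Therefore the state at step 4883 equals the state at step 12 + ((4883 - 12) mod 4) = 15, which is [61, 59, 58, 58, 58, 61, 60, 59, 60, 58, 61, 58].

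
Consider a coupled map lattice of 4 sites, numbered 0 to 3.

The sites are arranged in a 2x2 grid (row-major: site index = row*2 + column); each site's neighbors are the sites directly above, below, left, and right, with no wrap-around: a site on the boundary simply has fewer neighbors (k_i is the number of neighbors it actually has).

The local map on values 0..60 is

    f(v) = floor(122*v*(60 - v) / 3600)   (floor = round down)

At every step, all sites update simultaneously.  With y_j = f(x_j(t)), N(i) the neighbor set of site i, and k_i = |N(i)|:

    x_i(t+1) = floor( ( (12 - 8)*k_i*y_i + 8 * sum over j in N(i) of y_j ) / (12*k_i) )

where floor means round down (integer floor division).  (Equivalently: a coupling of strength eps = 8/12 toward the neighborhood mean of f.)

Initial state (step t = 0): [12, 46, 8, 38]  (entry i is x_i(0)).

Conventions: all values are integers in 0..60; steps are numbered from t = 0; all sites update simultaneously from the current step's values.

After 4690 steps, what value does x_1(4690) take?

Simulating step by step:
t=0: [12, 46, 8, 38]
t=1: [18, 22, 20, 21]
t=2: [26, 26, 26, 27]
t=3: [29, 29, 29, 29]
t=4: [30, 30, 30, 30]
t=5: [30, 30, 30, 30]

Answer: x_1(4690) = 30
Key observation: The state at step 4, [30, 30, 30, 30], reappears at step 5: the system is in a cycle of period 1 from step 4 on.  Therefore the state at step 4690 equals the state at step 4 + ((4690 - 4) mod 1) = 4, which is [30, 30, 30, 30].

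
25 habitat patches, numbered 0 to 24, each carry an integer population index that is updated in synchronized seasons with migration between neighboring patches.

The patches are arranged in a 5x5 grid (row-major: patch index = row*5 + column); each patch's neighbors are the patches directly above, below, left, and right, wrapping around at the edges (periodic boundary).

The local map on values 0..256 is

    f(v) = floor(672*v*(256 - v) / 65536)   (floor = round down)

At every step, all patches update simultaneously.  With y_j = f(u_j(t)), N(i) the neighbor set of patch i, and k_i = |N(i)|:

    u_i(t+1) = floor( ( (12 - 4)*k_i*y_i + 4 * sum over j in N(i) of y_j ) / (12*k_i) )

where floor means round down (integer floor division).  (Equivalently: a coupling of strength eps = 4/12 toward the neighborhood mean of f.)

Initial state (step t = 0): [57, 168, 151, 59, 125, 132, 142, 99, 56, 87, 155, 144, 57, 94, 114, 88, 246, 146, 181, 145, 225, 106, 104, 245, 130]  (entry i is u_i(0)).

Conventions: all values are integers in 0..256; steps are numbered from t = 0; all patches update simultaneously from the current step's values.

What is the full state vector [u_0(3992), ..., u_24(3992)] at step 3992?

Answer: [158, 158, 158, 158, 158, 158, 158, 158, 158, 158, 158, 158, 158, 158, 158, 158, 158, 158, 158, 158, 158, 158, 158, 158, 158]
Key observation: The state at step 6, [158, 158, 158, 158, 158, 158, 158, 158, 158, 158, 158, 158, 158, 158, 158, 158, 158, 158, 158, 158, 158, 158, 158, 158, 158], reappears at step 7: the system is in a cycle of period 1 from step 6 on.  Therefore the state at step 3992 equals the state at step 6 + ((3992 - 6) mod 1) = 6, which is [158, 158, 158, 158, 158, 158, 158, 158, 158, 158, 158, 158, 158, 158, 158, 158, 158, 158, 158, 158, 158, 158, 158, 158, 158].

Derivation:
t=0: [57, 168, 151, 59, 125, 132, 142, 99, 56, 87, 155, 144, 57, 94, 114, 88, 246, 146, 181, 145, 225, 106, 104, 245, 130]
t=1: [123, 151, 157, 118, 157, 160, 163, 152, 124, 151, 160, 148, 131, 148, 162, 135, 70, 146, 135, 161, 97, 142, 151, 66, 147]
t=2: [164, 161, 160, 161, 160, 158, 157, 162, 165, 161, 158, 159, 165, 163, 157, 161, 143, 161, 162, 158, 160, 161, 159, 140, 159]
t=3: [155, 156, 156, 156, 156, 157, 158, 155, 153, 156, 157, 158, 154, 155, 158, 157, 162, 156, 156, 157, 156, 157, 158, 163, 158]
t=4: [159, 159, 159, 158, 159, 159, 158, 159, 160, 159, 158, 158, 160, 159, 158, 158, 156, 158, 158, 158, 159, 158, 158, 156, 158]
t=5: [158, 158, 158, 158, 158, 158, 158, 157, 157, 157, 158, 158, 157, 157, 158, 158, 158, 158, 158, 158, 158, 158, 158, 158, 158]
t=6: [158, 158, 158, 158, 158, 158, 158, 158, 158, 158, 158, 158, 158, 158, 158, 158, 158, 158, 158, 158, 158, 158, 158, 158, 158]
t=7: [158, 158, 158, 158, 158, 158, 158, 158, 158, 158, 158, 158, 158, 158, 158, 158, 158, 158, 158, 158, 158, 158, 158, 158, 158]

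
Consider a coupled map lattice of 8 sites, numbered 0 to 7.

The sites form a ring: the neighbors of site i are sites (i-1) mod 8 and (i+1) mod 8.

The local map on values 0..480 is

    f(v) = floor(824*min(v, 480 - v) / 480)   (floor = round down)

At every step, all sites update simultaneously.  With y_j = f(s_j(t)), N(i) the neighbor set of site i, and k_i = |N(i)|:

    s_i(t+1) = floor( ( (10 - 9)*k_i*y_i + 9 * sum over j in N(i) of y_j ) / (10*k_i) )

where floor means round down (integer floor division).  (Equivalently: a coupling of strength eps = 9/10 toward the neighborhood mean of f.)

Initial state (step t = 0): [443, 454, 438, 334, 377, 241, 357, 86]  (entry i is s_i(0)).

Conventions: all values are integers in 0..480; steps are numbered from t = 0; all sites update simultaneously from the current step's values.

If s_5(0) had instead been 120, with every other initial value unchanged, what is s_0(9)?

Answer: s_0(9) = 346
Key observation: This trace re-runs the system from the modified initial state.

Derivation:
t=0: [443, 454, 438, 334, 377, 120, 357, 86]
t=1: [92, 65, 139, 136, 222, 194, 179, 138]
t=2: [171, 188, 178, 301, 292, 342, 286, 232]
t=3: [353, 301, 313, 312, 276, 318, 318, 321]
t=4: [282, 257, 296, 315, 289, 310, 275, 250]
t=5: [383, 332, 330, 317, 291, 334, 343, 349]
t=6: [231, 215, 265, 289, 270, 276, 236, 202]
t=7: [361, 381, 350, 360, 340, 379, 353, 395]
t=8: [161, 209, 191, 228, 194, 223, 164, 204]
t=9: [346, 307, 369, 336, 381, 314, 357, 285]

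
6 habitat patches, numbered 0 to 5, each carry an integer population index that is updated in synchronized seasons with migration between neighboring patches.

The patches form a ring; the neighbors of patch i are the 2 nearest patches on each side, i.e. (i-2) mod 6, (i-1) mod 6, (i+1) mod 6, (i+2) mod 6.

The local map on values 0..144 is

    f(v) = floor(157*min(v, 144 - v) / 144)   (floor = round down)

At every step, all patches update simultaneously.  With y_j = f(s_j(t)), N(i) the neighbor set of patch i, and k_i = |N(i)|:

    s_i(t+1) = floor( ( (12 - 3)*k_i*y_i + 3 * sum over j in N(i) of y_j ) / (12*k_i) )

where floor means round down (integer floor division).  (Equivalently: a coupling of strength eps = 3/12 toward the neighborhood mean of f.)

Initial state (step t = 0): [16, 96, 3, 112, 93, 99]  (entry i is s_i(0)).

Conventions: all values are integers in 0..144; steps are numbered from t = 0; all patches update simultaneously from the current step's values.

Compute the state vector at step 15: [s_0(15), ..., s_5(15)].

Answer: [76, 77, 76, 76, 76, 76]

Derivation:
t=0: [16, 96, 3, 112, 93, 99]
t=1: [22, 45, 12, 35, 47, 46]
t=2: [27, 44, 19, 38, 46, 47]
t=3: [32, 44, 25, 41, 46, 48]
t=4: [36, 45, 31, 44, 47, 49]
t=5: [40, 47, 36, 46, 49, 51]
t=6: [44, 49, 41, 49, 51, 53]
t=7: [48, 52, 46, 52, 53, 55]
t=8: [52, 55, 51, 55, 56, 58]
t=9: [56, 58, 55, 59, 60, 61]
t=10: [61, 62, 60, 63, 64, 65]
t=11: [66, 67, 65, 67, 68, 69]
t=12: [71, 72, 70, 73, 73, 74]
t=13: [76, 77, 76, 76, 76, 76]
t=14: [73, 73, 73, 73, 74, 73]
t=15: [76, 77, 76, 76, 76, 76]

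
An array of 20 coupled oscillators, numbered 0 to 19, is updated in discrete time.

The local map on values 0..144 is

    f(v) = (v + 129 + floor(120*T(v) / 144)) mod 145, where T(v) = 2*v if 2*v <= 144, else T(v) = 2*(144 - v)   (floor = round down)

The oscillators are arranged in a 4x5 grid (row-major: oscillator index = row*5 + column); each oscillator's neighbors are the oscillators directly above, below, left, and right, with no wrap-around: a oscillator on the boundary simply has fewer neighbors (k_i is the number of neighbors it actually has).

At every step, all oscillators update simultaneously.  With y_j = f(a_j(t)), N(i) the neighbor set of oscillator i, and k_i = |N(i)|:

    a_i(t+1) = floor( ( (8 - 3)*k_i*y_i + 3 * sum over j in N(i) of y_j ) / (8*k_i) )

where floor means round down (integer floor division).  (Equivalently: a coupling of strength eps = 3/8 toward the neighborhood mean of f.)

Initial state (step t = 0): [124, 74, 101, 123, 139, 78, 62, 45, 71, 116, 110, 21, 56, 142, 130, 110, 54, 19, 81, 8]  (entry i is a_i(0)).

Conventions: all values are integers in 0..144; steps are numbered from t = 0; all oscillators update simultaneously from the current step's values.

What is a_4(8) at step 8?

Simulating step by step:
t=0: [124, 74, 101, 123, 139, 78, 62, 45, 71, 116, 110, 21, 56, 142, 130, 110, 54, 19, 81, 8]
t=1: [98, 37, 41, 110, 108, 35, 21, 81, 52, 37, 12, 50, 111, 110, 102, 28, 89, 57, 36, 33]
t=2: [37, 69, 72, 30, 20, 56, 53, 40, 87, 68, 41, 80, 29, 23, 26, 42, 50, 98, 76, 62]
t=3: [80, 44, 41, 51, 38, 120, 103, 78, 33, 26, 89, 52, 54, 43, 41, 99, 89, 33, 25, 17]
t=4: [61, 79, 89, 106, 85, 96, 43, 45, 72, 64, 46, 92, 109, 93, 80, 15, 37, 69, 56, 44]
t=5: [8, 31, 29, 14, 16, 35, 76, 79, 32, 15, 73, 38, 18, 28, 31, 50, 59, 42, 100, 92]
t=6: [29, 53, 52, 32, 24, 56, 41, 34, 55, 35, 53, 74, 44, 53, 53, 105, 125, 83, 28, 25]
t=7: [86, 112, 109, 80, 57, 118, 91, 88, 113, 86, 99, 61, 86, 116, 109, 55, 95, 51, 61, 65]
t=8: [13, 8, 9, 33, 93, 6, 13, 17, 8, 31, 24, 6, 26, 3, 8, 86, 40, 79, 17, 8]

Answer: a_4(8) = 93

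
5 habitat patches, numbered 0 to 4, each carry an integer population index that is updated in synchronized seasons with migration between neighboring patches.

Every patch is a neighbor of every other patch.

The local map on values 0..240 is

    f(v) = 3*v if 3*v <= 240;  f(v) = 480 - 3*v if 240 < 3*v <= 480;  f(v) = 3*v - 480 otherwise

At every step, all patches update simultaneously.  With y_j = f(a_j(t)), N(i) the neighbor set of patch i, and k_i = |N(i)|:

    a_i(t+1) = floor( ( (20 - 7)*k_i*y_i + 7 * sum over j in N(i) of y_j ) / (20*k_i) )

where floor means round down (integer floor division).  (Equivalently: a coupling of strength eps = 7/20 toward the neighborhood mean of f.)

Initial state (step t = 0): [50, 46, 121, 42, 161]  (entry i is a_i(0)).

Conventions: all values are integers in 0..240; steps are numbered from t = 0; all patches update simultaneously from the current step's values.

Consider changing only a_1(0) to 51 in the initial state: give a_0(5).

Simulating step by step:
t=0: [50, 51, 121, 42, 161]
t=1: [132, 134, 113, 118, 49]
t=2: [97, 94, 129, 121, 133]
t=3: [165, 170, 111, 125, 104]
t=4: [49, 57, 123, 99, 135]
t=5: [142, 156, 122, 163, 102]

Answer: a_0(5) = 142
Key observation: This trace re-runs the system from the modified initial state.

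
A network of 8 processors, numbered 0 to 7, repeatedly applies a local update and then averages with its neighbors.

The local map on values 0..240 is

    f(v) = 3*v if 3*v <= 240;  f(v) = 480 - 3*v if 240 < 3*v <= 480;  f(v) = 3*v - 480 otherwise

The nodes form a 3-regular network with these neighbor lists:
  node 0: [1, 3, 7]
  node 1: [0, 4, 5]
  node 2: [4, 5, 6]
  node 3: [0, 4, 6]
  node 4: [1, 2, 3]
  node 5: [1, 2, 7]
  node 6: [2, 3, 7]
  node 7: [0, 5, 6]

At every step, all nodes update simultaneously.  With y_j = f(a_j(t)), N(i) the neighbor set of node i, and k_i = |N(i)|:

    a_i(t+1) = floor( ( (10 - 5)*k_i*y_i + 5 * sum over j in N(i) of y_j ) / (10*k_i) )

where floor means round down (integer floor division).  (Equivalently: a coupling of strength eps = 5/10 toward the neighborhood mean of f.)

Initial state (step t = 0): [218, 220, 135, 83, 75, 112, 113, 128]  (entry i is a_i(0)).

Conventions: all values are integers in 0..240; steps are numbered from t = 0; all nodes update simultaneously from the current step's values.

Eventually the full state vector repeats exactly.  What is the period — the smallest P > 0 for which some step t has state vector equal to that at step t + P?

Answer: 2
Key observation: The state at step 57, [57, 55, 57, 60, 68, 60, 55, 68], reappears at step 59 — and no state repeats earlier — so the cycle the system enters has period 2.

Derivation:
t=0: [218, 220, 135, 83, 75, 112, 113, 128]
t=1: [171, 180, 122, 205, 193, 130, 137, 124]
t=2: [67, 67, 100, 101, 101, 92, 94, 86]
t=3: [200, 197, 186, 184, 181, 202, 195, 211]
t=4: [116, 107, 88, 84, 75, 120, 103, 135]
t=5: [143, 159, 194, 202, 213, 135, 172, 108]
t=6: [73, 49, 96, 104, 118, 81, 82, 105]
t=7: [189, 170, 195, 180, 147, 202, 204, 197]
t=8: [77, 57, 102, 73, 52, 104, 112, 113]
t=9: [204, 178, 165, 198, 172, 165, 161, 161]
t=10: [94, 57, 16, 85, 48, 19, 23, 26]
t=11: [178, 152, 69, 181, 146, 78, 93, 93]
t=12: [75, 67, 183, 81, 70, 189, 179, 182]
t=13: [196, 187, 93, 200, 189, 99, 90, 94]
t=14: [120, 103, 180, 127, 110, 171, 191, 182]
t=15: [116, 136, 76, 110, 130, 66, 84, 74]
t=16: [140, 106, 200, 150, 120, 186, 214, 204]
t=17: [84, 124, 120, 72, 112, 108, 128, 116]
t=18: [190, 142, 126, 186, 146, 138, 126, 146]
t=19: [74, 60, 86, 78, 60, 66, 88, 64]
t=20: [212, 190, 210, 220, 196, 198, 216, 202]
t=21: [144, 108, 140, 162, 124, 118, 160, 136]
t=22: [63, 125, 69, 29, 91, 111, 23, 65]
t=23: [159, 143, 174, 121, 170, 158, 116, 165]
t=24: [32, 32, 49, 86, 50, 21, 95, 31]
t=25: [116, 99, 141, 184, 152, 87, 174, 105]
t=26: [136, 154, 76, 69, 64, 177, 70, 148]
t=27: [79, 61, 189, 182, 171, 72, 183, 73]
t=28: [196, 172, 96, 89, 72, 189, 96, 196]
t=29: [113, 86, 178, 192, 181, 99, 181, 118]
t=30: [144, 175, 78, 92, 93, 158, 77, 127]
t=31: [82, 65, 190, 182, 181, 66, 205, 97]
t=32: [192, 180, 111, 105, 90, 178, 125, 189]
t=33: [100, 90, 135, 151, 167, 76, 119, 86]
t=34: [166, 176, 99, 67, 62, 198, 115, 199]
t=35: [70, 77, 164, 157, 165, 115, 151, 103]
t=36: [173, 175, 35, 46, 49, 136, 45, 147]
t=37: [56, 65, 111, 122, 121, 67, 114, 60]
t=38: [165, 178, 149, 127, 134, 187, 142, 174]
t=39: [40, 56, 52, 74, 70, 62, 56, 46]
t=40: [148, 170, 172, 194, 196, 170, 170, 148]
t=41: [46, 44, 46, 80, 82, 32, 44, 34]
t=42: [148, 144, 146, 204, 202, 110, 146, 112]
t=43: [72, 76, 74, 100, 100, 114, 74, 110]
t=44: [201, 203, 201, 193, 195, 169, 203, 171]
t=45: [105, 107, 105, 109, 111, 61, 107, 63]
t=46: [166, 162, 164, 155, 153, 177, 164, 179]
t=47: [22, 18, 20, 16, 16, 38, 20, 42]
t=48: [71, 65, 67, 53, 51, 97, 69, 103]
t=49: [194, 190, 192, 175, 169, 189, 192, 187]
t=50: [87, 81, 83, 60, 52, 88, 85, 88]
t=51: [215, 217, 215, 190, 186, 222, 217, 218]
t=52: [155, 157, 155, 114, 110, 178, 157, 174]
t=53: [39, 41, 43, 98, 102, 38, 37, 34]
t=54: [127, 129, 131, 160, 160, 116, 125, 108]
t=55: [91, 85, 83, 34, 30, 122, 93, 134]
t=56: [171, 181, 183, 134, 138, 146, 169, 126]
t=57: [57, 55, 57, 60, 68, 60, 55, 68]
t=58: [177, 175, 177, 180, 188, 180, 175, 188]
t=59: [57, 55, 57, 60, 68, 60, 55, 68]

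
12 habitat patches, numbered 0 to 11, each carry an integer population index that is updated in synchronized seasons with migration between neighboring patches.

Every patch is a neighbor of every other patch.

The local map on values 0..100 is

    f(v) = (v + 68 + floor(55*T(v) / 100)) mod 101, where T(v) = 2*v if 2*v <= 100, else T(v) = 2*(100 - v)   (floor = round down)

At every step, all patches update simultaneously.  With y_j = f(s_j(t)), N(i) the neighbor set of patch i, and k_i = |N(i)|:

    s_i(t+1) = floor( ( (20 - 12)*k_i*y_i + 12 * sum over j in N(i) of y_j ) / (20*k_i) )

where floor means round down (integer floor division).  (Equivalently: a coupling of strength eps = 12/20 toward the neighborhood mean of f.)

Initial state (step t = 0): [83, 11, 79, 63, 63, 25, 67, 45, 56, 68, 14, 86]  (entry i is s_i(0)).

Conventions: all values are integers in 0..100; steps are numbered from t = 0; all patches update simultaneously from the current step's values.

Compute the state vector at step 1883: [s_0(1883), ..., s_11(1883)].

Answer: [70, 70, 70, 70, 70, 70, 70, 70, 70, 70, 70, 70]
Key observation: The state at step 3, [70, 70, 70, 70, 70, 70, 70, 70, 70, 70, 70, 70], reappears at step 4: the system is in a cycle of period 1 from step 3 on.  Therefore the state at step 1883 equals the state at step 3 + ((1883 - 3) mod 1) = 3, which is [70, 70, 70, 70, 70, 70, 70, 70, 70, 70, 70, 70].

Derivation:
t=0: [83, 11, 79, 63, 63, 25, 67, 45, 56, 68, 14, 86]
t=1: [68, 76, 68, 69, 69, 51, 69, 66, 69, 69, 78, 68]
t=2: [69, 69, 69, 69, 69, 70, 69, 69, 69, 69, 69, 69]
t=3: [70, 70, 70, 70, 70, 70, 70, 70, 70, 70, 70, 70]
t=4: [70, 70, 70, 70, 70, 70, 70, 70, 70, 70, 70, 70]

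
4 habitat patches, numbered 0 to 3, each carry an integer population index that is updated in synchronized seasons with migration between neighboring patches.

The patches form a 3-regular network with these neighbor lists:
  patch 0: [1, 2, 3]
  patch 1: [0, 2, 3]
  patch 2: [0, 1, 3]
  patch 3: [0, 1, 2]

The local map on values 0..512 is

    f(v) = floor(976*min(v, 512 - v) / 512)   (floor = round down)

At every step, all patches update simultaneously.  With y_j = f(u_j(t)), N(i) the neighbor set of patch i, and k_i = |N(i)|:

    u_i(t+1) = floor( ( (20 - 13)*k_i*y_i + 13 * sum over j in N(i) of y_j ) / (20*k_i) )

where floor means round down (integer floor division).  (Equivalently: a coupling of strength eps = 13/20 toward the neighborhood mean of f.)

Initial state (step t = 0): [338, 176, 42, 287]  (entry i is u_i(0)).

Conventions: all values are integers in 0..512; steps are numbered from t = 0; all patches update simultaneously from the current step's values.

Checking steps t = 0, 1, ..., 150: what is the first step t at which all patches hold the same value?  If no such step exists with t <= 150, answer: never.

Answer: 5
Key observation: Synchronization is absorbing here: once all patches are equal they stay equal, and step 5 is the first all-equal step.

Derivation:
t=0: [338, 176, 42, 287]  (not all equal)
t=1: [298, 299, 265, 311]  (not all equal)
t=2: [415, 415, 423, 412]  (not all equal)
t=3: [182, 182, 180, 182]  (not all equal)
t=4: [345, 345, 344, 345]  (not all equal)
t=5: [318, 318, 318, 318]  (all equal)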